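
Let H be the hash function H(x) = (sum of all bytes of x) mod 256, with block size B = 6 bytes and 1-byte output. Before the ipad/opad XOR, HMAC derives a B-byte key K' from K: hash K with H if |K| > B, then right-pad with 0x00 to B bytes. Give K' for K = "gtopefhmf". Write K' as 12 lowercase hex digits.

c00000000000

|K| = 9 > B = 6, so first hash the key.
H(K): sum = 103+116+111+112+101+102+104+109+102 = 960; mod 256 = 192 → c0.
Zero-pad H(K) = c0 to 6 bytes: K' = c0 00 00 00 00 00.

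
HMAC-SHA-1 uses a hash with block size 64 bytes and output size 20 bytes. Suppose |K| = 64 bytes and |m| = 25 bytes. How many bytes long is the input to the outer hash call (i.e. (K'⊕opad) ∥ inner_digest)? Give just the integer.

84

Key is 64 ≤ 64 bytes, zero-padded: |K'| = 64.
Outer input = (K'⊕opad) ∥ H(inner) → 64 + 20 = 84 bytes.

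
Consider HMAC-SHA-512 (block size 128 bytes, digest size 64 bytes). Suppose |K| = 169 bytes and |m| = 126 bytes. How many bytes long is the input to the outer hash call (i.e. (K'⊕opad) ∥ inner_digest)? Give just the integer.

192

Key is 169 > 128 bytes, so it is hashed to 64 bytes then zero-padded to 128: |K'| = 128.
Outer input = (K'⊕opad) ∥ H(inner) → 128 + 64 = 192 bytes.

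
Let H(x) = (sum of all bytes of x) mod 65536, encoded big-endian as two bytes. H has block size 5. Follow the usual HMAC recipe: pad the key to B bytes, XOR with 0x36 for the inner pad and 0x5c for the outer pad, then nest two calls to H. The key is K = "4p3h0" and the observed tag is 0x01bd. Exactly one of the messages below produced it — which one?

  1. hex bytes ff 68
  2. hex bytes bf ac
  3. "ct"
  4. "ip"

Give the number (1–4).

Key "4p3h0" = 34 70 33 68 30 is exactly B = 5 bytes: K' = 34 70 33 68 30.
K' ⊕ ipad = 02 46 05 5e 06; K' ⊕ opad = 68 2c 6f 34 6c.
m1: inner = H(02 46 05 5e 06 ff 68) = 02 18; tag = H(68 2c 6f 34 6c 02 18) = 01bd ← matches
m2: inner = H(02 46 05 5e 06 bf ac) = 02 1c; tag = H(68 2c 6f 34 6c 02 1c) = 01c1
m3: inner = H(02 46 05 5e 06 63 74) = 01 88; tag = H(68 2c 6f 34 6c 01 88) = 022c
m4: inner = H(02 46 05 5e 06 69 70) = 01 8a; tag = H(68 2c 6f 34 6c 01 8a) = 022e

1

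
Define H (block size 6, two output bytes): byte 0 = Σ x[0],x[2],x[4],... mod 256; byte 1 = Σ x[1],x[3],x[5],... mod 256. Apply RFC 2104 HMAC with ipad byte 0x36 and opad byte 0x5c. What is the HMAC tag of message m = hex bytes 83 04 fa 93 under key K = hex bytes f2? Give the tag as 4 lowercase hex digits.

134d

Key hex bytes f2 is 1 byte ≤ B = 6; zero-pad to 6 bytes: K' = f2 00 00 00 00 00.
K' ⊕ ipad = c4 36 36 36 36 36.  K' ⊕ opad = ae 5c 5c 5c 5c 5c.
Inner input = (K'⊕ipad) ∥ m = c4 36 36 36 36 36 ∥ 83 04 fa 93.
Inner hash: even-index sum = 685 mod 256 = 173; odd-index sum = 313 mod 256 = 57 → ad 39.
Outer input = (K'⊕opad) ∥ inner = ae 5c 5c 5c 5c 5c ∥ ad 39.
Outer hash (tag): even-index sum = 531 mod 256 = 19; odd-index sum = 333 mod 256 = 77 → 13 4d.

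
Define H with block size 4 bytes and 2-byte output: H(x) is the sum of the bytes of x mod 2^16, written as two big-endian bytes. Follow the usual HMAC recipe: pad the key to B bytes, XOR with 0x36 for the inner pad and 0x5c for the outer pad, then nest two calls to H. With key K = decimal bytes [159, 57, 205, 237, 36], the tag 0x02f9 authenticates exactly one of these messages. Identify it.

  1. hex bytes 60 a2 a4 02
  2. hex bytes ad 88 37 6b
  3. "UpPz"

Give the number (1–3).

Key decimal bytes [159, 57, 205, 237, 36] = 9f 39 cd ed 24 is 5 bytes > B = 4, so hash it first: H(key) = 02 b6, then zero-pad to 4 bytes: K' = 02 b6 00 00.
K' ⊕ ipad = 34 80 36 36; K' ⊕ opad = 5e ea 5c 5c.
m1: inner = H(34 80 36 36 60 a2 a4 02) = 02 c8; tag = H(5e ea 5c 5c 02 c8) = 02ca
m2: inner = H(34 80 36 36 ad 88 37 6b) = 02 f7; tag = H(5e ea 5c 5c 02 f7) = 02f9 ← matches
m3: inner = H(34 80 36 36 55 70 50 7a) = 02 af; tag = H(5e ea 5c 5c 02 af) = 02b1

2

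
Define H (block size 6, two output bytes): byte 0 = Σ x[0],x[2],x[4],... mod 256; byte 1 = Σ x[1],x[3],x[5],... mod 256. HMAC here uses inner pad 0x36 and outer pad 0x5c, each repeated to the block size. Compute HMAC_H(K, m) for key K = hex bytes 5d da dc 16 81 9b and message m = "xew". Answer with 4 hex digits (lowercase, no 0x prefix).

59b5

Key hex bytes 5d da dc 16 81 9b is exactly B = 6 bytes: K' = 5d da dc 16 81 9b.
K' ⊕ ipad = 6b ec ea 20 b7 ad.  K' ⊕ opad = 01 86 80 4a dd c7.
Inner input = (K'⊕ipad) ∥ m = 6b ec ea 20 b7 ad ∥ 78 65 77.
Inner hash: even-index sum = 763 mod 256 = 251; odd-index sum = 542 mod 256 = 30 → fb 1e.
Outer input = (K'⊕opad) ∥ inner = 01 86 80 4a dd c7 ∥ fb 1e.
Outer hash (tag): even-index sum = 601 mod 256 = 89; odd-index sum = 437 mod 256 = 181 → 59 b5.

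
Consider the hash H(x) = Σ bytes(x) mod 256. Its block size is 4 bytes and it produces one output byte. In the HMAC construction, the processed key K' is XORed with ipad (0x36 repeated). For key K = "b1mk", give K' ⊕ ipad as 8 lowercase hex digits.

54075b5d

Key "b1mk" = 62 31 6d 6b is exactly B = 4 bytes: K' = 62 31 6d 6b.
XOR each byte with 0x36: 62⊕36=54, 31⊕36=07, 6d⊕36=5b, 6b⊕36=5d.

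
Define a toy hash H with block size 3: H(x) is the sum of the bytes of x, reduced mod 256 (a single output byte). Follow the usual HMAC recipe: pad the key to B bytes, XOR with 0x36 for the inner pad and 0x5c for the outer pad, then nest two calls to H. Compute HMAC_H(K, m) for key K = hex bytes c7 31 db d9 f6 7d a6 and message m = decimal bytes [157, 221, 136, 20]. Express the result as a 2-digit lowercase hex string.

Key hex bytes c7 31 db d9 f6 7d a6 is 7 bytes > B = 3, so hash it first: H(key) = c5, then zero-pad to 3 bytes: K' = c5 00 00.
K' ⊕ ipad = f3 36 36.  K' ⊕ opad = 99 5c 5c.
Inner input = (K'⊕ipad) ∥ m = f3 36 36 ∥ 9d dd 88 14.
Inner hash: sum = 243+54+54+157+221+136+20 = 885; mod 256 = 117 → 75.
Outer input = (K'⊕opad) ∥ inner = 99 5c 5c ∥ 75.
Outer hash (tag): sum = 153+92+92+117 = 454; mod 256 = 198 → c6.

c6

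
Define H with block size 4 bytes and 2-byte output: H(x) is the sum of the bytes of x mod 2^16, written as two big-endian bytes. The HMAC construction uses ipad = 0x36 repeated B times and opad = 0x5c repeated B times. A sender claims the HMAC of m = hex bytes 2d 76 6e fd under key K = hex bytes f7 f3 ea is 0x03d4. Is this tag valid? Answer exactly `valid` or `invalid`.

Key hex bytes f7 f3 ea is 3 bytes ≤ B = 4; zero-pad to 4 bytes: K' = f7 f3 ea 00.
K' ⊕ ipad = c1 c5 dc 36; K' ⊕ opad = ab af b6 5c.
Inner hash: sum = 193+197+220+54+45+118+110+253 = 1190 → 04 a6.
Outer hash (recomputed tag): sum = 171+175+182+92+4+166 = 790 → 03 16.
Recomputed tag = 0316; claimed = 03d4 → mismatch.

invalid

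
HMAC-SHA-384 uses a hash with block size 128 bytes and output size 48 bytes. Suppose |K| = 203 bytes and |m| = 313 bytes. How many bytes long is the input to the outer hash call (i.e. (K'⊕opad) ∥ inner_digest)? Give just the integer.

176

Key is 203 > 128 bytes, so it is hashed to 48 bytes then zero-padded to 128: |K'| = 128.
Outer input = (K'⊕opad) ∥ H(inner) → 128 + 48 = 176 bytes.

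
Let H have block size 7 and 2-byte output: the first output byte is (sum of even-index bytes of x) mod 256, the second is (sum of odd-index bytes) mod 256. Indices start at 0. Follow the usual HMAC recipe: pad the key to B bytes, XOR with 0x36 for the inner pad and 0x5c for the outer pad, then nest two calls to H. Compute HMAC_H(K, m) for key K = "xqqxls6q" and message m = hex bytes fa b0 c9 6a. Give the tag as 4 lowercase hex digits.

15c2

Key "xqqxls6q" = 78 71 71 78 6c 73 36 71 is 8 bytes > B = 7, so hash it first: H(key) = 8b cd, then zero-pad to 7 bytes: K' = 8b cd 00 00 00 00 00.
K' ⊕ ipad = bd fb 36 36 36 36 36.  K' ⊕ opad = d7 91 5c 5c 5c 5c 5c.
Inner input = (K'⊕ipad) ∥ m = bd fb 36 36 36 36 36 ∥ fa b0 c9 6a.
Inner hash: even-index sum = 633 mod 256 = 121; odd-index sum = 810 mod 256 = 42 → 79 2a.
Outer input = (K'⊕opad) ∥ inner = d7 91 5c 5c 5c 5c 5c ∥ 79 2a.
Outer hash (tag): even-index sum = 533 mod 256 = 21; odd-index sum = 450 mod 256 = 194 → 15 c2.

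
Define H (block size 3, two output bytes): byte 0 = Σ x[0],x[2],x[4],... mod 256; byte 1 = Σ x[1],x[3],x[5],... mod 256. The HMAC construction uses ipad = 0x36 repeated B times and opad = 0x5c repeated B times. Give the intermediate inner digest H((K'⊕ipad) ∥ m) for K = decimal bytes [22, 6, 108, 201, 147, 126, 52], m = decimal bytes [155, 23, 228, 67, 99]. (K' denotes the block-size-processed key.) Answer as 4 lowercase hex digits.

Key decimal bytes [22, 6, 108, 201, 147, 126, 52] = 16 06 6c c9 93 7e 34 is 7 bytes > B = 3, so hash it first: H(key) = 49 4d, then zero-pad to 3 bytes: K' = 49 4d 00.
K' ⊕ ipad = 7f 7b 36.
Inner input = 7f 7b 36 ∥ 9b 17 e4 43 63.
Inner hash: even-index sum = 271 mod 256 = 15; odd-index sum = 605 mod 256 = 93 → 0f 5d.

0f5d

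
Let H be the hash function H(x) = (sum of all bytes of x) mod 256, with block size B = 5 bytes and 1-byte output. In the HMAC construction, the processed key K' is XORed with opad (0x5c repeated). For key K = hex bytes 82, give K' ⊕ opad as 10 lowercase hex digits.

de5c5c5c5c

Key hex bytes 82 is 1 byte ≤ B = 5; zero-pad to 5 bytes: K' = 82 00 00 00 00.
XOR each byte with 0x5c: 82⊕5c=de, 00⊕5c=5c, 00⊕5c=5c, 00⊕5c=5c, 00⊕5c=5c.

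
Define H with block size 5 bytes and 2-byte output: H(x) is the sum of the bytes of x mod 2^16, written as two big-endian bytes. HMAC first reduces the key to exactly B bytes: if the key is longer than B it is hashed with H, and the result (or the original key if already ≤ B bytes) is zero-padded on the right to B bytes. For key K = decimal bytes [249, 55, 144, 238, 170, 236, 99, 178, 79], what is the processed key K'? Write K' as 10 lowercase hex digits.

|K| = 9 > B = 5, so first hash the key.
H(K): sum = 249+55+144+238+170+236+99+178+79 = 1448 → 05 a8.
Zero-pad H(K) = 05 a8 to 5 bytes: K' = 05 a8 00 00 00.

05a8000000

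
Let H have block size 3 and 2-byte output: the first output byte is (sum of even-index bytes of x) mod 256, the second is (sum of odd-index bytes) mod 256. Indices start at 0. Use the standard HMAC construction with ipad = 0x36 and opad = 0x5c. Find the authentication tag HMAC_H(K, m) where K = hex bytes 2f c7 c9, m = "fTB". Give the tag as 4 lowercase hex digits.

a107

Key hex bytes 2f c7 c9 is exactly B = 3 bytes: K' = 2f c7 c9.
K' ⊕ ipad = 19 f1 ff.  K' ⊕ opad = 73 9b 95.
Inner input = (K'⊕ipad) ∥ m = 19 f1 ff ∥ 66 54 42.
Inner hash: even-index sum = 364 mod 256 = 108; odd-index sum = 409 mod 256 = 153 → 6c 99.
Outer input = (K'⊕opad) ∥ inner = 73 9b 95 ∥ 6c 99.
Outer hash (tag): even-index sum = 417 mod 256 = 161; odd-index sum = 263 mod 256 = 7 → a1 07.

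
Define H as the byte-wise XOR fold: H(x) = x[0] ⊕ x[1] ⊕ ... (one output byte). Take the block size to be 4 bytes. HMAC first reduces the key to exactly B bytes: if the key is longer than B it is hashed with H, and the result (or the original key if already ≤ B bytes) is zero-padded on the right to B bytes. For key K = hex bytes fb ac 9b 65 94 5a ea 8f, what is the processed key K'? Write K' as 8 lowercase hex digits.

02000000

|K| = 8 > B = 4, so first hash the key.
H(K): XOR fb⊕ac⊕9b⊕65⊕94⊕5a⊕ea⊕8f = 02.
Zero-pad H(K) = 02 to 4 bytes: K' = 02 00 00 00.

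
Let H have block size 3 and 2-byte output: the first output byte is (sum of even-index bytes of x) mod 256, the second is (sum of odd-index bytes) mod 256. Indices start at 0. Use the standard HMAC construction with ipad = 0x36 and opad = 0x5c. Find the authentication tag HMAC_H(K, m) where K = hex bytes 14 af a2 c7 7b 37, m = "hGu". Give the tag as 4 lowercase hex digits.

4175

Key hex bytes 14 af a2 c7 7b 37 is 6 bytes > B = 3, so hash it first: H(key) = 31 ad, then zero-pad to 3 bytes: K' = 31 ad 00.
K' ⊕ ipad = 07 9b 36.  K' ⊕ opad = 6d f1 5c.
Inner input = (K'⊕ipad) ∥ m = 07 9b 36 ∥ 68 47 75.
Inner hash: even-index sum = 132 mod 256 = 132; odd-index sum = 376 mod 256 = 120 → 84 78.
Outer input = (K'⊕opad) ∥ inner = 6d f1 5c ∥ 84 78.
Outer hash (tag): even-index sum = 321 mod 256 = 65; odd-index sum = 373 mod 256 = 117 → 41 75.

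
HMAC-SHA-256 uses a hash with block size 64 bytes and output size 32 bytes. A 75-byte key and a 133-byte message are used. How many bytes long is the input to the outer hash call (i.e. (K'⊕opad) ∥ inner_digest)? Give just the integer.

96

Key is 75 > 64 bytes, so it is hashed to 32 bytes then zero-padded to 64: |K'| = 64.
Outer input = (K'⊕opad) ∥ H(inner) → 64 + 32 = 96 bytes.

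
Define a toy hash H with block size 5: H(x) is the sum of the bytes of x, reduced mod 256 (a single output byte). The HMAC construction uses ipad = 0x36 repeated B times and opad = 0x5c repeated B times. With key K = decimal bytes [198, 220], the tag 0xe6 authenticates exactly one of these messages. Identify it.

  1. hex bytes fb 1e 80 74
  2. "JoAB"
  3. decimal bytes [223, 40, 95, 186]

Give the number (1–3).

Key decimal bytes [198, 220] = c6 dc is 2 bytes ≤ B = 5; zero-pad to 5 bytes: K' = c6 dc 00 00 00.
K' ⊕ ipad = f0 ea 36 36 36; K' ⊕ opad = 9a 80 5c 5c 5c.
m1: inner = H(f0 ea 36 36 36 fb 1e 80 74) = 89; tag = H(9a 80 5c 5c 5c 89) = b7
m2: inner = H(f0 ea 36 36 36 4a 6f 41 42) = b8; tag = H(9a 80 5c 5c 5c b8) = e6 ← matches
m3: inner = H(f0 ea 36 36 36 df 28 5f ba) = 9c; tag = H(9a 80 5c 5c 5c 9c) = ca

2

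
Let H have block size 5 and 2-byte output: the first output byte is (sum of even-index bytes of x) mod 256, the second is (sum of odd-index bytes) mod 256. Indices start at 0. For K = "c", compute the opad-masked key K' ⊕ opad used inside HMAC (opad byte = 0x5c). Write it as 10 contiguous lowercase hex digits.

Key "c" = 63 is 1 byte ≤ B = 5; zero-pad to 5 bytes: K' = 63 00 00 00 00.
XOR each byte with 0x5c: 63⊕5c=3f, 00⊕5c=5c, 00⊕5c=5c, 00⊕5c=5c, 00⊕5c=5c.

3f5c5c5c5c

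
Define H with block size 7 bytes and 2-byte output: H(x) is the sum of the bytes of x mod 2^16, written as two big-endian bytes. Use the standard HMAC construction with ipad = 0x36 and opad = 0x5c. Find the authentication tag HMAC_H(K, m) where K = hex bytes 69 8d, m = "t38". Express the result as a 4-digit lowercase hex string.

Key hex bytes 69 8d is 2 bytes ≤ B = 7; zero-pad to 7 bytes: K' = 69 8d 00 00 00 00 00.
K' ⊕ ipad = 5f bb 36 36 36 36 36.  K' ⊕ opad = 35 d1 5c 5c 5c 5c 5c.
Inner input = (K'⊕ipad) ∥ m = 5f bb 36 36 36 36 36 ∥ 74 33 38.
Inner hash: sum = 95+187+54+54+54+54+54+116+51+56 = 775 → 03 07.
Outer input = (K'⊕opad) ∥ inner = 35 d1 5c 5c 5c 5c 5c ∥ 03 07.
Outer hash (tag): sum = 53+209+92+92+92+92+92+3+7 = 732 → 02 dc.

02dc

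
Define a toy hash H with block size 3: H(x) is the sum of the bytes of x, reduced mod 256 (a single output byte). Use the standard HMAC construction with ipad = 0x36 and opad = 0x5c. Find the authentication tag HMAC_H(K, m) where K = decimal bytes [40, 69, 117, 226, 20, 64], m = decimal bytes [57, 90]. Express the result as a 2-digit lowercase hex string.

Key decimal bytes [40, 69, 117, 226, 20, 64] = 28 45 75 e2 14 40 is 6 bytes > B = 3, so hash it first: H(key) = 18, then zero-pad to 3 bytes: K' = 18 00 00.
K' ⊕ ipad = 2e 36 36.  K' ⊕ opad = 44 5c 5c.
Inner input = (K'⊕ipad) ∥ m = 2e 36 36 ∥ 39 5a.
Inner hash: sum = 46+54+54+57+90 = 301; mod 256 = 45 → 2d.
Outer input = (K'⊕opad) ∥ inner = 44 5c 5c ∥ 2d.
Outer hash (tag): sum = 68+92+92+45 = 297; mod 256 = 41 → 29.

29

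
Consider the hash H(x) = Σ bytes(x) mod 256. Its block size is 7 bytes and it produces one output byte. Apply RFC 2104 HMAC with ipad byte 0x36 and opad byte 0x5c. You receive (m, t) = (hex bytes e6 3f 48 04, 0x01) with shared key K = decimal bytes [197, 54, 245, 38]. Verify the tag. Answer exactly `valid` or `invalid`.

invalid

Key decimal bytes [197, 54, 245, 38] = c5 36 f5 26 is 4 bytes ≤ B = 7; zero-pad to 7 bytes: K' = c5 36 f5 26 00 00 00.
K' ⊕ ipad = f3 00 c3 10 36 36 36; K' ⊕ opad = 99 6a a9 7a 5c 5c 5c.
Inner hash: sum = 243+0+195+16+54+54+54+230+63+72+4 = 985; mod 256 = 217 → d9.
Outer hash (recomputed tag): sum = 153+106+169+122+92+92+92+217 = 1043; mod 256 = 19 → 13.
Recomputed tag = 13; claimed = 01 → mismatch.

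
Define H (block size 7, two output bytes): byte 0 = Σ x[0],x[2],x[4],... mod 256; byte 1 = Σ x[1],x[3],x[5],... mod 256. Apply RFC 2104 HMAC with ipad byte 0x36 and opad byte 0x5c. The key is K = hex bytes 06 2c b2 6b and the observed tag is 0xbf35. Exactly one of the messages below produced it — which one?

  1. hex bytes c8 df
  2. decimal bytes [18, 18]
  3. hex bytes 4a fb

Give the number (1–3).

2

Key hex bytes 06 2c b2 6b is 4 bytes ≤ B = 7; zero-pad to 7 bytes: K' = 06 2c b2 6b 00 00 00.
K' ⊕ ipad = 30 1a 84 5d 36 36 36; K' ⊕ opad = 5a 70 ee 37 5c 5c 5c.
m1: inner = H(30 1a 84 5d 36 36 36 c8 df) = ff 75; tag = H(5a 70 ee 37 5c 5c 5c ff 75) = 7502
m2: inner = H(30 1a 84 5d 36 36 36 12 12) = 32 bf; tag = H(5a 70 ee 37 5c 5c 5c 32 bf) = bf35 ← matches
m3: inner = H(30 1a 84 5d 36 36 36 4a fb) = 1b f7; tag = H(5a 70 ee 37 5c 5c 5c 1b f7) = f71e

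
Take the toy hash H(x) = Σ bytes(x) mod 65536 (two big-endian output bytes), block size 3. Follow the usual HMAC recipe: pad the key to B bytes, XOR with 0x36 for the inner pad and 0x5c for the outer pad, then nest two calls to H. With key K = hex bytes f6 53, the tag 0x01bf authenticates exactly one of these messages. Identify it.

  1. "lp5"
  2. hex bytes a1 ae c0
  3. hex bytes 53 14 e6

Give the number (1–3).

3

Key hex bytes f6 53 is 2 bytes ≤ B = 3; zero-pad to 3 bytes: K' = f6 53 00.
K' ⊕ ipad = c0 65 36; K' ⊕ opad = aa 0f 5c.
m1: inner = H(c0 65 36 6c 70 35) = 02 6c; tag = H(aa 0f 5c 02 6c) = 0183
m2: inner = H(c0 65 36 a1 ae c0) = 03 6a; tag = H(aa 0f 5c 03 6a) = 0182
m3: inner = H(c0 65 36 53 14 e6) = 02 a8; tag = H(aa 0f 5c 02 a8) = 01bf ← matches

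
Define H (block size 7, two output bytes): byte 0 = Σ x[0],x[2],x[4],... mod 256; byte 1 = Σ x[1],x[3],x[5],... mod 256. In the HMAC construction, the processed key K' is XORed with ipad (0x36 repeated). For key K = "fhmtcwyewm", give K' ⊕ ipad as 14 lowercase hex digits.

10133636363636

Key "fhmtcwyewm" = 66 68 6d 74 63 77 79 65 77 6d is 10 bytes > B = 7, so hash it first: H(key) = 26 25, then zero-pad to 7 bytes: K' = 26 25 00 00 00 00 00.
XOR each byte with 0x36: 26⊕36=10, 25⊕36=13, 00⊕36=36, 00⊕36=36, 00⊕36=36, 00⊕36=36, 00⊕36=36.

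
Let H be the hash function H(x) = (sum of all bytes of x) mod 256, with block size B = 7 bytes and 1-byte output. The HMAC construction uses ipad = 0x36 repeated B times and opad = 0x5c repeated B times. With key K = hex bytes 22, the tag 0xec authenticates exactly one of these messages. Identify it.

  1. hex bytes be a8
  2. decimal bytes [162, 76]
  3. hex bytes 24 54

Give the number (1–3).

2

Key hex bytes 22 is 1 byte ≤ B = 7; zero-pad to 7 bytes: K' = 22 00 00 00 00 00 00.
K' ⊕ ipad = 14 36 36 36 36 36 36; K' ⊕ opad = 7e 5c 5c 5c 5c 5c 5c.
m1: inner = H(14 36 36 36 36 36 36 be a8) = be; tag = H(7e 5c 5c 5c 5c 5c 5c be) = 64
m2: inner = H(14 36 36 36 36 36 36 a2 4c) = 46; tag = H(7e 5c 5c 5c 5c 5c 5c 46) = ec ← matches
m3: inner = H(14 36 36 36 36 36 36 24 54) = d0; tag = H(7e 5c 5c 5c 5c 5c 5c d0) = 76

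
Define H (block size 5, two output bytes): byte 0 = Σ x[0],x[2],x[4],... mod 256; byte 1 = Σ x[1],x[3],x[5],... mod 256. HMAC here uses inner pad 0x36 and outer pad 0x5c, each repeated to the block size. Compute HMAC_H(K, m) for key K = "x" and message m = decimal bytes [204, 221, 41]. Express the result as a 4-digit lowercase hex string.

3d4f

Key "x" = 78 is 1 byte ≤ B = 5; zero-pad to 5 bytes: K' = 78 00 00 00 00.
K' ⊕ ipad = 4e 36 36 36 36.  K' ⊕ opad = 24 5c 5c 5c 5c.
Inner input = (K'⊕ipad) ∥ m = 4e 36 36 36 36 ∥ cc dd 29.
Inner hash: even-index sum = 407 mod 256 = 151; odd-index sum = 353 mod 256 = 97 → 97 61.
Outer input = (K'⊕opad) ∥ inner = 24 5c 5c 5c 5c ∥ 97 61.
Outer hash (tag): even-index sum = 317 mod 256 = 61; odd-index sum = 335 mod 256 = 79 → 3d 4f.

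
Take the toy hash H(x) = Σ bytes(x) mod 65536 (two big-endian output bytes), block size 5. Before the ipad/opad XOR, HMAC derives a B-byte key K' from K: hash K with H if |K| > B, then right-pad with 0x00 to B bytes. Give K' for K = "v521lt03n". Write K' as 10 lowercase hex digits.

|K| = 9 > B = 5, so first hash the key.
H(K): sum = 118+53+50+49+108+116+48+51+110 = 703 → 02 bf.
Zero-pad H(K) = 02 bf to 5 bytes: K' = 02 bf 00 00 00.

02bf000000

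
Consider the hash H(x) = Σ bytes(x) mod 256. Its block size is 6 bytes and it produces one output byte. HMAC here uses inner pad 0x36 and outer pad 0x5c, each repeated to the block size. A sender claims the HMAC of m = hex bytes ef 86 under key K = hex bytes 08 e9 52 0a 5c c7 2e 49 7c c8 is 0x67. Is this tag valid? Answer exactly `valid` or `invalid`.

invalid

Key hex bytes 08 e9 52 0a 5c c7 2e 49 7c c8 is 10 bytes > B = 6, so hash it first: H(key) = 2b, then zero-pad to 6 bytes: K' = 2b 00 00 00 00 00.
K' ⊕ ipad = 1d 36 36 36 36 36; K' ⊕ opad = 77 5c 5c 5c 5c 5c.
Inner hash: sum = 29+54+54+54+54+54+239+134 = 672; mod 256 = 160 → a0.
Outer hash (recomputed tag): sum = 119+92+92+92+92+92+160 = 739; mod 256 = 227 → e3.
Recomputed tag = e3; claimed = 67 → mismatch.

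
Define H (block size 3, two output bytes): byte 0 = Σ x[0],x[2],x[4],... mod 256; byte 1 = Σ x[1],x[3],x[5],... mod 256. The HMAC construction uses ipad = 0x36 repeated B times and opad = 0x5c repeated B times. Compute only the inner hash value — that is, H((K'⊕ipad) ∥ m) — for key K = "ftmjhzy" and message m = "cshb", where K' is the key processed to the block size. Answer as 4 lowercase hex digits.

Key "ftmjhzy" = 66 74 6d 6a 68 7a 79 is 7 bytes > B = 3, so hash it first: H(key) = b4 58, then zero-pad to 3 bytes: K' = b4 58 00.
K' ⊕ ipad = 82 6e 36.
Inner input = 82 6e 36 ∥ 63 73 68 62.
Inner hash: even-index sum = 397 mod 256 = 141; odd-index sum = 313 mod 256 = 57 → 8d 39.

8d39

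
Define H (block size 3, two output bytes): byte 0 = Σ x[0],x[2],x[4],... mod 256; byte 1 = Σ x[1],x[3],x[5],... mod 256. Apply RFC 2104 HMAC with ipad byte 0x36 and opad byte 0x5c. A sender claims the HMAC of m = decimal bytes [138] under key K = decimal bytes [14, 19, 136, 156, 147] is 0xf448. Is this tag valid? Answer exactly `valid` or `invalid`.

valid

Key decimal bytes [14, 19, 136, 156, 147] = 0e 13 88 9c 93 is 5 bytes > B = 3, so hash it first: H(key) = 29 af, then zero-pad to 3 bytes: K' = 29 af 00.
K' ⊕ ipad = 1f 99 36; K' ⊕ opad = 75 f3 5c.
Inner hash: even-index sum = 85 mod 256 = 85; odd-index sum = 291 mod 256 = 35 → 55 23.
Outer hash (recomputed tag): even-index sum = 244 mod 256 = 244; odd-index sum = 328 mod 256 = 72 → f4 48.
Recomputed tag = f448; claimed = f448 → match.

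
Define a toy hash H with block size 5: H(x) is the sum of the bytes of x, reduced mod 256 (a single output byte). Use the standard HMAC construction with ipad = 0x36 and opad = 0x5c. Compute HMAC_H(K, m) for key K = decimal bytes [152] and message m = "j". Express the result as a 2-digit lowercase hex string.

Key decimal bytes [152] = 98 is 1 byte ≤ B = 5; zero-pad to 5 bytes: K' = 98 00 00 00 00.
K' ⊕ ipad = ae 36 36 36 36.  K' ⊕ opad = c4 5c 5c 5c 5c.
Inner input = (K'⊕ipad) ∥ m = ae 36 36 36 36 ∥ 6a.
Inner hash: sum = 174+54+54+54+54+106 = 496; mod 256 = 240 → f0.
Outer input = (K'⊕opad) ∥ inner = c4 5c 5c 5c 5c ∥ f0.
Outer hash (tag): sum = 196+92+92+92+92+240 = 804; mod 256 = 36 → 24.

24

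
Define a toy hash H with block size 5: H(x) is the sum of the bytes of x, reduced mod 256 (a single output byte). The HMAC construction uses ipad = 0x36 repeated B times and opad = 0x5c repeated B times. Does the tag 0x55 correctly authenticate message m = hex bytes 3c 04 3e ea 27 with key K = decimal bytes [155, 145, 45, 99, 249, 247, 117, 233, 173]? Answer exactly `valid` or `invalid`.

invalid

Key decimal bytes [155, 145, 45, 99, 249, 247, 117, 233, 173] = 9b 91 2d 63 f9 f7 75 e9 ad is 9 bytes > B = 5, so hash it first: H(key) = b7, then zero-pad to 5 bytes: K' = b7 00 00 00 00.
K' ⊕ ipad = 81 36 36 36 36; K' ⊕ opad = eb 5c 5c 5c 5c.
Inner hash: sum = 129+54+54+54+54+60+4+62+234+39 = 744; mod 256 = 232 → e8.
Outer hash (recomputed tag): sum = 235+92+92+92+92+232 = 835; mod 256 = 67 → 43.
Recomputed tag = 43; claimed = 55 → mismatch.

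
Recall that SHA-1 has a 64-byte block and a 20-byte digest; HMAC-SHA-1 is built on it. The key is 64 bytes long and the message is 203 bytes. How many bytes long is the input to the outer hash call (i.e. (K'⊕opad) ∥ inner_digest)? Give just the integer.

Key is 64 ≤ 64 bytes, zero-padded: |K'| = 64.
Outer input = (K'⊕opad) ∥ H(inner) → 64 + 20 = 84 bytes.

84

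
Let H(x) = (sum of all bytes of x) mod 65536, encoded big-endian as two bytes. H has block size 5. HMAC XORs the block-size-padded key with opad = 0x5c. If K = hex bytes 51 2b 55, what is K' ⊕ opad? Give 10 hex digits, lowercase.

Key hex bytes 51 2b 55 is 3 bytes ≤ B = 5; zero-pad to 5 bytes: K' = 51 2b 55 00 00.
XOR each byte with 0x5c: 51⊕5c=0d, 2b⊕5c=77, 55⊕5c=09, 00⊕5c=5c, 00⊕5c=5c.

0d77095c5c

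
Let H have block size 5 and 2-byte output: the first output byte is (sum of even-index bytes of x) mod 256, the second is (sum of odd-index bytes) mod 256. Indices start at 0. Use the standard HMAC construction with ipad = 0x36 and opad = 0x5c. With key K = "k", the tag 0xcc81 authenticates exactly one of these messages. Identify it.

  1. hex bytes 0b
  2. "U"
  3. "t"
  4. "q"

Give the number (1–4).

4

Key "k" = 6b is 1 byte ≤ B = 5; zero-pad to 5 bytes: K' = 6b 00 00 00 00.
K' ⊕ ipad = 5d 36 36 36 36; K' ⊕ opad = 37 5c 5c 5c 5c.
m1: inner = H(5d 36 36 36 36 0b) = c9 77; tag = H(37 5c 5c 5c 5c c9 77) = 6681
m2: inner = H(5d 36 36 36 36 55) = c9 c1; tag = H(37 5c 5c 5c 5c c9 c1) = b081
m3: inner = H(5d 36 36 36 36 74) = c9 e0; tag = H(37 5c 5c 5c 5c c9 e0) = cf81
m4: inner = H(5d 36 36 36 36 71) = c9 dd; tag = H(37 5c 5c 5c 5c c9 dd) = cc81 ← matches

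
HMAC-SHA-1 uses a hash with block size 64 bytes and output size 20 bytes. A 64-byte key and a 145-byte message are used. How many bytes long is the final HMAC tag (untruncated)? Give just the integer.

The tag is one SHA-1 digest: 20 bytes.

20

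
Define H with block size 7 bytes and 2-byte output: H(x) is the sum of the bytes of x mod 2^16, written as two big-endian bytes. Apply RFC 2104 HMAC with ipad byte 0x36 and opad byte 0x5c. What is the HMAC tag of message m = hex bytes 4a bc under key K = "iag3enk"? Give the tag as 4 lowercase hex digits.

Key "iag3enk" = 69 61 67 33 65 6e 6b is exactly B = 7 bytes: K' = 69 61 67 33 65 6e 6b.
K' ⊕ ipad = 5f 57 51 05 53 58 5d.  K' ⊕ opad = 35 3d 3b 6f 39 32 37.
Inner input = (K'⊕ipad) ∥ m = 5f 57 51 05 53 58 5d ∥ 4a bc.
Inner hash: sum = 95+87+81+5+83+88+93+74+188 = 794 → 03 1a.
Outer input = (K'⊕opad) ∥ inner = 35 3d 3b 6f 39 32 37 ∥ 03 1a.
Outer hash (tag): sum = 53+61+59+111+57+50+55+3+26 = 475 → 01 db.

01db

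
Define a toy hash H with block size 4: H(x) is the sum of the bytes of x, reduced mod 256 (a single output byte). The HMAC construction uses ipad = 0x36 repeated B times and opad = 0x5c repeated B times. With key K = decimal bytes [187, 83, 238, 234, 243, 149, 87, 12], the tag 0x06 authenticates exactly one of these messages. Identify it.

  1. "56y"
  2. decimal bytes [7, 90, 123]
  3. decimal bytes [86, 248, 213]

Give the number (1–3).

2

Key decimal bytes [187, 83, 238, 234, 243, 149, 87, 12] = bb 53 ee ea f3 95 57 0c is 8 bytes > B = 4, so hash it first: H(key) = d1, then zero-pad to 4 bytes: K' = d1 00 00 00.
K' ⊕ ipad = e7 36 36 36; K' ⊕ opad = 8d 5c 5c 5c.
m1: inner = H(e7 36 36 36 35 36 79) = 6d; tag = H(8d 5c 5c 5c 6d) = 0e
m2: inner = H(e7 36 36 36 07 5a 7b) = 65; tag = H(8d 5c 5c 5c 65) = 06 ← matches
m3: inner = H(e7 36 36 36 56 f8 d5) = ac; tag = H(8d 5c 5c 5c ac) = 4d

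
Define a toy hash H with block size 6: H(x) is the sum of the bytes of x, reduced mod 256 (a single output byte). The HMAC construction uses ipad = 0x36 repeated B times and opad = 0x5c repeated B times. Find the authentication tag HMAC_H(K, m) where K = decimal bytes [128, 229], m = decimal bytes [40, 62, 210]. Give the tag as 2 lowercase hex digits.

Key decimal bytes [128, 229] = 80 e5 is 2 bytes ≤ B = 6; zero-pad to 6 bytes: K' = 80 e5 00 00 00 00.
K' ⊕ ipad = b6 d3 36 36 36 36.  K' ⊕ opad = dc b9 5c 5c 5c 5c.
Inner input = (K'⊕ipad) ∥ m = b6 d3 36 36 36 36 ∥ 28 3e d2.
Inner hash: sum = 182+211+54+54+54+54+40+62+210 = 921; mod 256 = 153 → 99.
Outer input = (K'⊕opad) ∥ inner = dc b9 5c 5c 5c 5c ∥ 99.
Outer hash (tag): sum = 220+185+92+92+92+92+153 = 926; mod 256 = 158 → 9e.

9e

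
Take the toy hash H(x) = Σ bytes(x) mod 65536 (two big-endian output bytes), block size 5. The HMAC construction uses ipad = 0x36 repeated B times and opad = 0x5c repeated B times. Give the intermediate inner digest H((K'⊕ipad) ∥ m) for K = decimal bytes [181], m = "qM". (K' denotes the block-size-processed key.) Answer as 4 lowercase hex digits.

Key decimal bytes [181] = b5 is 1 byte ≤ B = 5; zero-pad to 5 bytes: K' = b5 00 00 00 00.
K' ⊕ ipad = 83 36 36 36 36.
Inner input = 83 36 36 36 36 ∥ 71 4d.
Inner hash: sum = 131+54+54+54+54+113+77 = 537 → 02 19.

0219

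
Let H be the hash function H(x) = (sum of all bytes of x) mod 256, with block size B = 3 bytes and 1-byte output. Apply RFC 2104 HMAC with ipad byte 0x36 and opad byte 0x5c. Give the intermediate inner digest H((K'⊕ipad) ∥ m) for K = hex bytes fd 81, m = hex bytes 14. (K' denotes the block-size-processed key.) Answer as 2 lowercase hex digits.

cc

Key hex bytes fd 81 is 2 bytes ≤ B = 3; zero-pad to 3 bytes: K' = fd 81 00.
K' ⊕ ipad = cb b7 36.
Inner input = cb b7 36 ∥ 14.
Inner hash: sum = 203+183+54+20 = 460; mod 256 = 204 → cc.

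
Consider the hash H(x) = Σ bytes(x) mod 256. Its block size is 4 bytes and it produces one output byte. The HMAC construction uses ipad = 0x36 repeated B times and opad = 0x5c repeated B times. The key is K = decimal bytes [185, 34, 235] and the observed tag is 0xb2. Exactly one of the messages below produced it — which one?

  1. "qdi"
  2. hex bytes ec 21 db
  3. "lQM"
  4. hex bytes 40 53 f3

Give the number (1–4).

Key decimal bytes [185, 34, 235] = b9 22 eb is 3 bytes ≤ B = 4; zero-pad to 4 bytes: K' = b9 22 eb 00.
K' ⊕ ipad = 8f 14 dd 36; K' ⊕ opad = e5 7e b7 5c.
m1: inner = H(8f 14 dd 36 71 64 69) = f4; tag = H(e5 7e b7 5c f4) = 6a
m2: inner = H(8f 14 dd 36 ec 21 db) = 9e; tag = H(e5 7e b7 5c 9e) = 14
m3: inner = H(8f 14 dd 36 6c 51 4d) = c0; tag = H(e5 7e b7 5c c0) = 36
m4: inner = H(8f 14 dd 36 40 53 f3) = 3c; tag = H(e5 7e b7 5c 3c) = b2 ← matches

4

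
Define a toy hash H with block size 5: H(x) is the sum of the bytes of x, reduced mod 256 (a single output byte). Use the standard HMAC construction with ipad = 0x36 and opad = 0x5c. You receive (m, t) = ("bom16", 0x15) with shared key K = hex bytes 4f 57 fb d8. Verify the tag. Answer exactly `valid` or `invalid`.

Key hex bytes 4f 57 fb d8 is 4 bytes ≤ B = 5; zero-pad to 5 bytes: K' = 4f 57 fb d8 00.
K' ⊕ ipad = 79 61 cd ee 36; K' ⊕ opad = 13 0b a7 84 5c.
Inner hash: sum = 121+97+205+238+54+98+111+109+49+54 = 1136; mod 256 = 112 → 70.
Outer hash (recomputed tag): sum = 19+11+167+132+92+112 = 533; mod 256 = 21 → 15.
Recomputed tag = 15; claimed = 15 → match.

valid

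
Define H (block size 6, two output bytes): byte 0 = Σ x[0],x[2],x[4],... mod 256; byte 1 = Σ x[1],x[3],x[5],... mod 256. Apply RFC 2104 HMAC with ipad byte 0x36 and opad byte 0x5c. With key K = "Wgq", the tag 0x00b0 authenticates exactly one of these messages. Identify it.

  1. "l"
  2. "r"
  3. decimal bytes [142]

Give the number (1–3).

Key "Wgq" = 57 67 71 is 3 bytes ≤ B = 6; zero-pad to 6 bytes: K' = 57 67 71 00 00 00.
K' ⊕ ipad = 61 51 47 36 36 36; K' ⊕ opad = 0b 3b 2d 5c 5c 5c.
m1: inner = H(61 51 47 36 36 36 6c) = 4a bd; tag = H(0b 3b 2d 5c 5c 5c 4a bd) = deb0
m2: inner = H(61 51 47 36 36 36 72) = 50 bd; tag = H(0b 3b 2d 5c 5c 5c 50 bd) = e4b0
m3: inner = H(61 51 47 36 36 36 8e) = 6c bd; tag = H(0b 3b 2d 5c 5c 5c 6c bd) = 00b0 ← matches

3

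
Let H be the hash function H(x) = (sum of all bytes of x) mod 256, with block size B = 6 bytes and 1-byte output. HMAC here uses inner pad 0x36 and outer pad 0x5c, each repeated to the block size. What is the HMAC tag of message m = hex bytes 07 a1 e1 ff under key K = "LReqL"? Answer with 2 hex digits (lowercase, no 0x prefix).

a0

Key "LReqL" = 4c 52 65 71 4c is 5 bytes ≤ B = 6; zero-pad to 6 bytes: K' = 4c 52 65 71 4c 00.
K' ⊕ ipad = 7a 64 53 47 7a 36.  K' ⊕ opad = 10 0e 39 2d 10 5c.
Inner input = (K'⊕ipad) ∥ m = 7a 64 53 47 7a 36 ∥ 07 a1 e1 ff.
Inner hash: sum = 122+100+83+71+122+54+7+161+225+255 = 1200; mod 256 = 176 → b0.
Outer input = (K'⊕opad) ∥ inner = 10 0e 39 2d 10 5c ∥ b0.
Outer hash (tag): sum = 16+14+57+45+16+92+176 = 416; mod 256 = 160 → a0.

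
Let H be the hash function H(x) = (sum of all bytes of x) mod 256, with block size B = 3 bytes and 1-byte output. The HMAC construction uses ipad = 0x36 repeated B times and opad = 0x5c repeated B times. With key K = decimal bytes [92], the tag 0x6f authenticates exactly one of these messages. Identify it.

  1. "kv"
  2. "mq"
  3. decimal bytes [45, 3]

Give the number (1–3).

Key decimal bytes [92] = 5c is 1 byte ≤ B = 3; zero-pad to 3 bytes: K' = 5c 00 00.
K' ⊕ ipad = 6a 36 36; K' ⊕ opad = 00 5c 5c.
m1: inner = H(6a 36 36 6b 76) = b7; tag = H(00 5c 5c b7) = 6f ← matches
m2: inner = H(6a 36 36 6d 71) = b4; tag = H(00 5c 5c b4) = 6c
m3: inner = H(6a 36 36 2d 03) = 06; tag = H(00 5c 5c 06) = be

1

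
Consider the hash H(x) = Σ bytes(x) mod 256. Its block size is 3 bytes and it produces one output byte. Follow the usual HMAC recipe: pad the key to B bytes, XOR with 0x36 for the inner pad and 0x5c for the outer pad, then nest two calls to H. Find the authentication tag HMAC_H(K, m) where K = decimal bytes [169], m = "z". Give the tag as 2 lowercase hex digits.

Key decimal bytes [169] = a9 is 1 byte ≤ B = 3; zero-pad to 3 bytes: K' = a9 00 00.
K' ⊕ ipad = 9f 36 36.  K' ⊕ opad = f5 5c 5c.
Inner input = (K'⊕ipad) ∥ m = 9f 36 36 ∥ 7a.
Inner hash: sum = 159+54+54+122 = 389; mod 256 = 133 → 85.
Outer input = (K'⊕opad) ∥ inner = f5 5c 5c ∥ 85.
Outer hash (tag): sum = 245+92+92+133 = 562; mod 256 = 50 → 32.

32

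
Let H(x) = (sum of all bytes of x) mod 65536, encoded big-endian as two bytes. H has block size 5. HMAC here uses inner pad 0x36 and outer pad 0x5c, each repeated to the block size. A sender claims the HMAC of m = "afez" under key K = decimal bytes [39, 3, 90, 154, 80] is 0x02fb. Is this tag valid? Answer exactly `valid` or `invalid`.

Key decimal bytes [39, 3, 90, 154, 80] = 27 03 5a 9a 50 is exactly B = 5 bytes: K' = 27 03 5a 9a 50.
K' ⊕ ipad = 11 35 6c ac 66; K' ⊕ opad = 7b 5f 06 c6 0c.
Inner hash: sum = 17+53+108+172+102+97+102+101+122 = 874 → 03 6a.
Outer hash (recomputed tag): sum = 123+95+6+198+12+3+106 = 543 → 02 1f.
Recomputed tag = 021f; claimed = 02fb → mismatch.

invalid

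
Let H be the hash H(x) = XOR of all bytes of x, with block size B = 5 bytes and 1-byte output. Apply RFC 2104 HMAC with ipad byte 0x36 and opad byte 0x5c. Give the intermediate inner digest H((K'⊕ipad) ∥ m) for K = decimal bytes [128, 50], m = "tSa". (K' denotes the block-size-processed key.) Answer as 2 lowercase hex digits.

c2

Key decimal bytes [128, 50] = 80 32 is 2 bytes ≤ B = 5; zero-pad to 5 bytes: K' = 80 32 00 00 00.
K' ⊕ ipad = b6 04 36 36 36.
Inner input = b6 04 36 36 36 ∥ 74 53 61.
Inner hash: XOR b6⊕04⊕36⊕36⊕36⊕74⊕53⊕61 = c2.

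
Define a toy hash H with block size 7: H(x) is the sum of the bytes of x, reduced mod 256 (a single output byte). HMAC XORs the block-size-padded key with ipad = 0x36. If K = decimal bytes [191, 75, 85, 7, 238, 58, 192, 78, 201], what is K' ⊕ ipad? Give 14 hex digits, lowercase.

Key decimal bytes [191, 75, 85, 7, 238, 58, 192, 78, 201] = bf 4b 55 07 ee 3a c0 4e c9 is 9 bytes > B = 7, so hash it first: H(key) = 65, then zero-pad to 7 bytes: K' = 65 00 00 00 00 00 00.
XOR each byte with 0x36: 65⊕36=53, 00⊕36=36, 00⊕36=36, 00⊕36=36, 00⊕36=36, 00⊕36=36, 00⊕36=36.

53363636363636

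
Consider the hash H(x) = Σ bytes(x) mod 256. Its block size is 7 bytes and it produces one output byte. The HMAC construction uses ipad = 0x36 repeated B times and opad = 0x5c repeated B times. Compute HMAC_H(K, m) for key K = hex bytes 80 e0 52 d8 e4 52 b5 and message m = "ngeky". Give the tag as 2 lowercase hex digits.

Key hex bytes 80 e0 52 d8 e4 52 b5 is exactly B = 7 bytes: K' = 80 e0 52 d8 e4 52 b5.
K' ⊕ ipad = b6 d6 64 ee d2 64 83.  K' ⊕ opad = dc bc 0e 84 b8 0e e9.
Inner input = (K'⊕ipad) ∥ m = b6 d6 64 ee d2 64 83 ∥ 6e 67 65 6b 79.
Inner hash: sum = 182+214+100+238+210+100+131+110+103+101+107+121 = 1717; mod 256 = 181 → b5.
Outer input = (K'⊕opad) ∥ inner = dc bc 0e 84 b8 0e e9 ∥ b5.
Outer hash (tag): sum = 220+188+14+132+184+14+233+181 = 1166; mod 256 = 142 → 8e.

8e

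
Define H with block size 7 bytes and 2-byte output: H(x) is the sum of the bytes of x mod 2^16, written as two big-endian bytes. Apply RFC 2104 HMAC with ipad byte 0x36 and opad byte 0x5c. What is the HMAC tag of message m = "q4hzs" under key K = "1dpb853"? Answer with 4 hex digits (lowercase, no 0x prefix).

Key "1dpb853" = 31 64 70 62 38 35 33 is exactly B = 7 bytes: K' = 31 64 70 62 38 35 33.
K' ⊕ ipad = 07 52 46 54 0e 03 05.  K' ⊕ opad = 6d 38 2c 3e 64 69 6f.
Inner input = (K'⊕ipad) ∥ m = 07 52 46 54 0e 03 05 ∥ 71 34 68 7a 73.
Inner hash: sum = 7+82+70+84+14+3+5+113+52+104+122+115 = 771 → 03 03.
Outer input = (K'⊕opad) ∥ inner = 6d 38 2c 3e 64 69 6f ∥ 03 03.
Outer hash (tag): sum = 109+56+44+62+100+105+111+3+3 = 593 → 02 51.

0251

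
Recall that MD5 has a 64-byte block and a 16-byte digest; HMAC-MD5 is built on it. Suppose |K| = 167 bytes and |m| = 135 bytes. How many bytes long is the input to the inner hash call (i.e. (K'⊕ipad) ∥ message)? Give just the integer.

Key is 167 > 64 bytes, so it is hashed to 16 bytes then zero-padded to 64: |K'| = 64.
Inner input = (K'⊕ipad) ∥ m → 64 + 135 = 199 bytes.

199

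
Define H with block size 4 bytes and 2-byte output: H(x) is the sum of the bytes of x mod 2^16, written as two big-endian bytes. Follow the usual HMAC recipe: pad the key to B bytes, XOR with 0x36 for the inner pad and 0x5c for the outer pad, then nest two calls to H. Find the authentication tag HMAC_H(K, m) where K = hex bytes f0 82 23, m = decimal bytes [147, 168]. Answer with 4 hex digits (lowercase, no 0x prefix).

Key hex bytes f0 82 23 is 3 bytes ≤ B = 4; zero-pad to 4 bytes: K' = f0 82 23 00.
K' ⊕ ipad = c6 b4 15 36.  K' ⊕ opad = ac de 7f 5c.
Inner input = (K'⊕ipad) ∥ m = c6 b4 15 36 ∥ 93 a8.
Inner hash: sum = 198+180+21+54+147+168 = 768 → 03 00.
Outer input = (K'⊕opad) ∥ inner = ac de 7f 5c ∥ 03 00.
Outer hash (tag): sum = 172+222+127+92+3+0 = 616 → 02 68.

0268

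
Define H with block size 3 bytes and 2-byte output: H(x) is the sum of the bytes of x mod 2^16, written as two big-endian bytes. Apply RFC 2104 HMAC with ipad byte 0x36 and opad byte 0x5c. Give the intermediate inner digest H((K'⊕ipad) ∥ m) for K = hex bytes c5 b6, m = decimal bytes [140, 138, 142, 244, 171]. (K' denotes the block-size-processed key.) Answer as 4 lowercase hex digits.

04ec

Key hex bytes c5 b6 is 2 bytes ≤ B = 3; zero-pad to 3 bytes: K' = c5 b6 00.
K' ⊕ ipad = f3 80 36.
Inner input = f3 80 36 ∥ 8c 8a 8e f4 ab.
Inner hash: sum = 243+128+54+140+138+142+244+171 = 1260 → 04 ec.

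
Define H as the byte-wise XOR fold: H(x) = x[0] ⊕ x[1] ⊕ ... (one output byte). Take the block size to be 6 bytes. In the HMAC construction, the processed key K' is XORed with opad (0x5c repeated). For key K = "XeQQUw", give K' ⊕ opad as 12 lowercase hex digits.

Key "XeQQUw" = 58 65 51 51 55 77 is exactly B = 6 bytes: K' = 58 65 51 51 55 77.
XOR each byte with 0x5c: 58⊕5c=04, 65⊕5c=39, 51⊕5c=0d, 51⊕5c=0d, 55⊕5c=09, 77⊕5c=2b.

04390d0d092b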